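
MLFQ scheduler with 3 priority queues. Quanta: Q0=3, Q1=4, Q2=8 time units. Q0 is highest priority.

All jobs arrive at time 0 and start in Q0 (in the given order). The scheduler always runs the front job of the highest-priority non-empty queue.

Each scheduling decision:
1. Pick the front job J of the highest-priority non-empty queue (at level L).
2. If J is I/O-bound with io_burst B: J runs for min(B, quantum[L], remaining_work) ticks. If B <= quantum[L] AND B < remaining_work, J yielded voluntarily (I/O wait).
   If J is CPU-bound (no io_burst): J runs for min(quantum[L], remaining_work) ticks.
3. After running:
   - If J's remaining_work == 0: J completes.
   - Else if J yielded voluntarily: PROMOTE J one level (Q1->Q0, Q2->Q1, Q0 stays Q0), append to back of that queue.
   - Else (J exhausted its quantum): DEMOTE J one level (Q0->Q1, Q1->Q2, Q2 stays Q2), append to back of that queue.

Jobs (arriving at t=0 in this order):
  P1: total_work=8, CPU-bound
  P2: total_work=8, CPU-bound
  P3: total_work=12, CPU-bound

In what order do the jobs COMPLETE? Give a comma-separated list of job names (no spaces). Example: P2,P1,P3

t=0-3: P1@Q0 runs 3, rem=5, quantum used, demote→Q1. Q0=[P2,P3] Q1=[P1] Q2=[]
t=3-6: P2@Q0 runs 3, rem=5, quantum used, demote→Q1. Q0=[P3] Q1=[P1,P2] Q2=[]
t=6-9: P3@Q0 runs 3, rem=9, quantum used, demote→Q1. Q0=[] Q1=[P1,P2,P3] Q2=[]
t=9-13: P1@Q1 runs 4, rem=1, quantum used, demote→Q2. Q0=[] Q1=[P2,P3] Q2=[P1]
t=13-17: P2@Q1 runs 4, rem=1, quantum used, demote→Q2. Q0=[] Q1=[P3] Q2=[P1,P2]
t=17-21: P3@Q1 runs 4, rem=5, quantum used, demote→Q2. Q0=[] Q1=[] Q2=[P1,P2,P3]
t=21-22: P1@Q2 runs 1, rem=0, completes. Q0=[] Q1=[] Q2=[P2,P3]
t=22-23: P2@Q2 runs 1, rem=0, completes. Q0=[] Q1=[] Q2=[P3]
t=23-28: P3@Q2 runs 5, rem=0, completes. Q0=[] Q1=[] Q2=[]

Answer: P1,P2,P3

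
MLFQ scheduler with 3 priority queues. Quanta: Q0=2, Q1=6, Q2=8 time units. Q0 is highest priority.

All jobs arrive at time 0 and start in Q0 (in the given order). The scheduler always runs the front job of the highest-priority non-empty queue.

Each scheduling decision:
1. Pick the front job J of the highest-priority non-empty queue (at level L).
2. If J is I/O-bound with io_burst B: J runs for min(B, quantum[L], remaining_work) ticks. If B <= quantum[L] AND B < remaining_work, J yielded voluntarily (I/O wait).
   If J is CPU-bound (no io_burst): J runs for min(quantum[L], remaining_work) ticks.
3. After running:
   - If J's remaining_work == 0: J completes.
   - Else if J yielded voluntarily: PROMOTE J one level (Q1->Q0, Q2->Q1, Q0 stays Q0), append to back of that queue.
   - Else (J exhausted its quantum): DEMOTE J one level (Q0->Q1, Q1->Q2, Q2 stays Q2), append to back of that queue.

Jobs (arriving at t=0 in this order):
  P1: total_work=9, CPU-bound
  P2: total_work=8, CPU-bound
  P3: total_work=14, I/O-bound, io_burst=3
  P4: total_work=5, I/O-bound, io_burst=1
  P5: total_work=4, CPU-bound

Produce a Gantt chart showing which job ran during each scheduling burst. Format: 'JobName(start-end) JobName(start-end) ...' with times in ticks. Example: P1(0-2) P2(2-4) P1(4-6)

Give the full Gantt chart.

Answer: P1(0-2) P2(2-4) P3(4-6) P4(6-7) P5(7-9) P4(9-10) P4(10-11) P4(11-12) P4(12-13) P1(13-19) P2(19-25) P3(25-28) P3(28-30) P5(30-32) P3(32-35) P3(35-37) P3(37-39) P1(39-40)

Derivation:
t=0-2: P1@Q0 runs 2, rem=7, quantum used, demote→Q1. Q0=[P2,P3,P4,P5] Q1=[P1] Q2=[]
t=2-4: P2@Q0 runs 2, rem=6, quantum used, demote→Q1. Q0=[P3,P4,P5] Q1=[P1,P2] Q2=[]
t=4-6: P3@Q0 runs 2, rem=12, quantum used, demote→Q1. Q0=[P4,P5] Q1=[P1,P2,P3] Q2=[]
t=6-7: P4@Q0 runs 1, rem=4, I/O yield, promote→Q0. Q0=[P5,P4] Q1=[P1,P2,P3] Q2=[]
t=7-9: P5@Q0 runs 2, rem=2, quantum used, demote→Q1. Q0=[P4] Q1=[P1,P2,P3,P5] Q2=[]
t=9-10: P4@Q0 runs 1, rem=3, I/O yield, promote→Q0. Q0=[P4] Q1=[P1,P2,P3,P5] Q2=[]
t=10-11: P4@Q0 runs 1, rem=2, I/O yield, promote→Q0. Q0=[P4] Q1=[P1,P2,P3,P5] Q2=[]
t=11-12: P4@Q0 runs 1, rem=1, I/O yield, promote→Q0. Q0=[P4] Q1=[P1,P2,P3,P5] Q2=[]
t=12-13: P4@Q0 runs 1, rem=0, completes. Q0=[] Q1=[P1,P2,P3,P5] Q2=[]
t=13-19: P1@Q1 runs 6, rem=1, quantum used, demote→Q2. Q0=[] Q1=[P2,P3,P5] Q2=[P1]
t=19-25: P2@Q1 runs 6, rem=0, completes. Q0=[] Q1=[P3,P5] Q2=[P1]
t=25-28: P3@Q1 runs 3, rem=9, I/O yield, promote→Q0. Q0=[P3] Q1=[P5] Q2=[P1]
t=28-30: P3@Q0 runs 2, rem=7, quantum used, demote→Q1. Q0=[] Q1=[P5,P3] Q2=[P1]
t=30-32: P5@Q1 runs 2, rem=0, completes. Q0=[] Q1=[P3] Q2=[P1]
t=32-35: P3@Q1 runs 3, rem=4, I/O yield, promote→Q0. Q0=[P3] Q1=[] Q2=[P1]
t=35-37: P3@Q0 runs 2, rem=2, quantum used, demote→Q1. Q0=[] Q1=[P3] Q2=[P1]
t=37-39: P3@Q1 runs 2, rem=0, completes. Q0=[] Q1=[] Q2=[P1]
t=39-40: P1@Q2 runs 1, rem=0, completes. Q0=[] Q1=[] Q2=[]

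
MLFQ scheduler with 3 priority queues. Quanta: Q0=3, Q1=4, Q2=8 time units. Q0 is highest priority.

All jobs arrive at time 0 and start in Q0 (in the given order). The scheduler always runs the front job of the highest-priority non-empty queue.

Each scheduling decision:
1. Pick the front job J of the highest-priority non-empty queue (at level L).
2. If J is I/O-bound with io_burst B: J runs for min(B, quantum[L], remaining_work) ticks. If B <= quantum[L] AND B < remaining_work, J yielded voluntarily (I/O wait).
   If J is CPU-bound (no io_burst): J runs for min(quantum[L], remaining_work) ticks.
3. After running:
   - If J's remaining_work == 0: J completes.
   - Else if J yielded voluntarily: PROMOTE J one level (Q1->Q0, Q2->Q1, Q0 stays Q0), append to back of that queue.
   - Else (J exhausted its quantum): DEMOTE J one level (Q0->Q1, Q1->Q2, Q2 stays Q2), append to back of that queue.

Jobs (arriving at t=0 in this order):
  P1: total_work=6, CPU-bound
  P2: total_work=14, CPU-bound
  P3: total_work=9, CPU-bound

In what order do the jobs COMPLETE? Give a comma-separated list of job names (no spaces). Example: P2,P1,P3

Answer: P1,P2,P3

Derivation:
t=0-3: P1@Q0 runs 3, rem=3, quantum used, demote→Q1. Q0=[P2,P3] Q1=[P1] Q2=[]
t=3-6: P2@Q0 runs 3, rem=11, quantum used, demote→Q1. Q0=[P3] Q1=[P1,P2] Q2=[]
t=6-9: P3@Q0 runs 3, rem=6, quantum used, demote→Q1. Q0=[] Q1=[P1,P2,P3] Q2=[]
t=9-12: P1@Q1 runs 3, rem=0, completes. Q0=[] Q1=[P2,P3] Q2=[]
t=12-16: P2@Q1 runs 4, rem=7, quantum used, demote→Q2. Q0=[] Q1=[P3] Q2=[P2]
t=16-20: P3@Q1 runs 4, rem=2, quantum used, demote→Q2. Q0=[] Q1=[] Q2=[P2,P3]
t=20-27: P2@Q2 runs 7, rem=0, completes. Q0=[] Q1=[] Q2=[P3]
t=27-29: P3@Q2 runs 2, rem=0, completes. Q0=[] Q1=[] Q2=[]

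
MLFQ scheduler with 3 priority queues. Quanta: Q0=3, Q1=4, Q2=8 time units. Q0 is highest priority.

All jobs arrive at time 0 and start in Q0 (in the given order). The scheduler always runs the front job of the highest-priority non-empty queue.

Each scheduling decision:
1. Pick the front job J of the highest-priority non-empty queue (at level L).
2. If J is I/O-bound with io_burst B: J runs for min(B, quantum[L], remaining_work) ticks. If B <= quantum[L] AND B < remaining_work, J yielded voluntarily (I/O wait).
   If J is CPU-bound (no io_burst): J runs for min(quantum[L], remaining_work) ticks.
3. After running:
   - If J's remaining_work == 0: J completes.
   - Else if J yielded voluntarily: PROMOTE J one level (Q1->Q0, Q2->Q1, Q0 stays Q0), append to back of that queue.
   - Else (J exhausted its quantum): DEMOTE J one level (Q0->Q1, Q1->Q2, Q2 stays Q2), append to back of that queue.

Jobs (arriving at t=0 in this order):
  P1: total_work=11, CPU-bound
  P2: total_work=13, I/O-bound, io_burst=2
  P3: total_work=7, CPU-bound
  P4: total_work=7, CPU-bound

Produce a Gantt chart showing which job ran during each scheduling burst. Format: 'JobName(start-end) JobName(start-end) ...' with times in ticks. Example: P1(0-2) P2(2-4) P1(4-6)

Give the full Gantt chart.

Answer: P1(0-3) P2(3-5) P3(5-8) P4(8-11) P2(11-13) P2(13-15) P2(15-17) P2(17-19) P2(19-21) P2(21-22) P1(22-26) P3(26-30) P4(30-34) P1(34-38)

Derivation:
t=0-3: P1@Q0 runs 3, rem=8, quantum used, demote→Q1. Q0=[P2,P3,P4] Q1=[P1] Q2=[]
t=3-5: P2@Q0 runs 2, rem=11, I/O yield, promote→Q0. Q0=[P3,P4,P2] Q1=[P1] Q2=[]
t=5-8: P3@Q0 runs 3, rem=4, quantum used, demote→Q1. Q0=[P4,P2] Q1=[P1,P3] Q2=[]
t=8-11: P4@Q0 runs 3, rem=4, quantum used, demote→Q1. Q0=[P2] Q1=[P1,P3,P4] Q2=[]
t=11-13: P2@Q0 runs 2, rem=9, I/O yield, promote→Q0. Q0=[P2] Q1=[P1,P3,P4] Q2=[]
t=13-15: P2@Q0 runs 2, rem=7, I/O yield, promote→Q0. Q0=[P2] Q1=[P1,P3,P4] Q2=[]
t=15-17: P2@Q0 runs 2, rem=5, I/O yield, promote→Q0. Q0=[P2] Q1=[P1,P3,P4] Q2=[]
t=17-19: P2@Q0 runs 2, rem=3, I/O yield, promote→Q0. Q0=[P2] Q1=[P1,P3,P4] Q2=[]
t=19-21: P2@Q0 runs 2, rem=1, I/O yield, promote→Q0. Q0=[P2] Q1=[P1,P3,P4] Q2=[]
t=21-22: P2@Q0 runs 1, rem=0, completes. Q0=[] Q1=[P1,P3,P4] Q2=[]
t=22-26: P1@Q1 runs 4, rem=4, quantum used, demote→Q2. Q0=[] Q1=[P3,P4] Q2=[P1]
t=26-30: P3@Q1 runs 4, rem=0, completes. Q0=[] Q1=[P4] Q2=[P1]
t=30-34: P4@Q1 runs 4, rem=0, completes. Q0=[] Q1=[] Q2=[P1]
t=34-38: P1@Q2 runs 4, rem=0, completes. Q0=[] Q1=[] Q2=[]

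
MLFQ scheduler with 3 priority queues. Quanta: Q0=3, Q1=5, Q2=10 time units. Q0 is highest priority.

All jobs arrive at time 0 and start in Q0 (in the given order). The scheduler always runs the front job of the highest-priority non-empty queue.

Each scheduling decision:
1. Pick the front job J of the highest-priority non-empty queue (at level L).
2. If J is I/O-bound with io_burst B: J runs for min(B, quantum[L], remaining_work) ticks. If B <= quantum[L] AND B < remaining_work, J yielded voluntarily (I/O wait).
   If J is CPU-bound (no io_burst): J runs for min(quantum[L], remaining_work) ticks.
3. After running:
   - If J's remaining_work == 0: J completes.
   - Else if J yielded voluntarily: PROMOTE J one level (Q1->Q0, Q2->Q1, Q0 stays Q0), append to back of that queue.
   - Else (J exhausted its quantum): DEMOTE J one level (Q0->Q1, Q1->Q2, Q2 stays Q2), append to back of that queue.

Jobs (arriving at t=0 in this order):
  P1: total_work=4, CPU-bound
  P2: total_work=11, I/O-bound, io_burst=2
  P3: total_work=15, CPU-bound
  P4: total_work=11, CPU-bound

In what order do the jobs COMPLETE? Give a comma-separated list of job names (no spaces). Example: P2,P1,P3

t=0-3: P1@Q0 runs 3, rem=1, quantum used, demote→Q1. Q0=[P2,P3,P4] Q1=[P1] Q2=[]
t=3-5: P2@Q0 runs 2, rem=9, I/O yield, promote→Q0. Q0=[P3,P4,P2] Q1=[P1] Q2=[]
t=5-8: P3@Q0 runs 3, rem=12, quantum used, demote→Q1. Q0=[P4,P2] Q1=[P1,P3] Q2=[]
t=8-11: P4@Q0 runs 3, rem=8, quantum used, demote→Q1. Q0=[P2] Q1=[P1,P3,P4] Q2=[]
t=11-13: P2@Q0 runs 2, rem=7, I/O yield, promote→Q0. Q0=[P2] Q1=[P1,P3,P4] Q2=[]
t=13-15: P2@Q0 runs 2, rem=5, I/O yield, promote→Q0. Q0=[P2] Q1=[P1,P3,P4] Q2=[]
t=15-17: P2@Q0 runs 2, rem=3, I/O yield, promote→Q0. Q0=[P2] Q1=[P1,P3,P4] Q2=[]
t=17-19: P2@Q0 runs 2, rem=1, I/O yield, promote→Q0. Q0=[P2] Q1=[P1,P3,P4] Q2=[]
t=19-20: P2@Q0 runs 1, rem=0, completes. Q0=[] Q1=[P1,P3,P4] Q2=[]
t=20-21: P1@Q1 runs 1, rem=0, completes. Q0=[] Q1=[P3,P4] Q2=[]
t=21-26: P3@Q1 runs 5, rem=7, quantum used, demote→Q2. Q0=[] Q1=[P4] Q2=[P3]
t=26-31: P4@Q1 runs 5, rem=3, quantum used, demote→Q2. Q0=[] Q1=[] Q2=[P3,P4]
t=31-38: P3@Q2 runs 7, rem=0, completes. Q0=[] Q1=[] Q2=[P4]
t=38-41: P4@Q2 runs 3, rem=0, completes. Q0=[] Q1=[] Q2=[]

Answer: P2,P1,P3,P4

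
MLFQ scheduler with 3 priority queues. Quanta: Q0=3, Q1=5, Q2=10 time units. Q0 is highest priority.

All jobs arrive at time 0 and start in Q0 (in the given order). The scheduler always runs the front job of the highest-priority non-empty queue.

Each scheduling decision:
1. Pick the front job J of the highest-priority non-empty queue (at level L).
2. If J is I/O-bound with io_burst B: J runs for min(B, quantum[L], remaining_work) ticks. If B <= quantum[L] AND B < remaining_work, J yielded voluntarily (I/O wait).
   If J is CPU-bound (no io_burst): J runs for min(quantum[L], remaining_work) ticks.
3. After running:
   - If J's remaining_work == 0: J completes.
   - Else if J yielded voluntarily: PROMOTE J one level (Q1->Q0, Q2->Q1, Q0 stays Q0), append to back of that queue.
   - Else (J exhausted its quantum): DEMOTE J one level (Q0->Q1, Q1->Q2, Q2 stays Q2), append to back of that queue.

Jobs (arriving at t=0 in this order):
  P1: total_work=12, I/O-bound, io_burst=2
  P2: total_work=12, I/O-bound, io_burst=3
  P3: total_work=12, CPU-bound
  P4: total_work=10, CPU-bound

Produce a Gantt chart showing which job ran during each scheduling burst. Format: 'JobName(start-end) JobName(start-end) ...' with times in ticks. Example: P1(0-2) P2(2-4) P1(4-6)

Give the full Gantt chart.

t=0-2: P1@Q0 runs 2, rem=10, I/O yield, promote→Q0. Q0=[P2,P3,P4,P1] Q1=[] Q2=[]
t=2-5: P2@Q0 runs 3, rem=9, I/O yield, promote→Q0. Q0=[P3,P4,P1,P2] Q1=[] Q2=[]
t=5-8: P3@Q0 runs 3, rem=9, quantum used, demote→Q1. Q0=[P4,P1,P2] Q1=[P3] Q2=[]
t=8-11: P4@Q0 runs 3, rem=7, quantum used, demote→Q1. Q0=[P1,P2] Q1=[P3,P4] Q2=[]
t=11-13: P1@Q0 runs 2, rem=8, I/O yield, promote→Q0. Q0=[P2,P1] Q1=[P3,P4] Q2=[]
t=13-16: P2@Q0 runs 3, rem=6, I/O yield, promote→Q0. Q0=[P1,P2] Q1=[P3,P4] Q2=[]
t=16-18: P1@Q0 runs 2, rem=6, I/O yield, promote→Q0. Q0=[P2,P1] Q1=[P3,P4] Q2=[]
t=18-21: P2@Q0 runs 3, rem=3, I/O yield, promote→Q0. Q0=[P1,P2] Q1=[P3,P4] Q2=[]
t=21-23: P1@Q0 runs 2, rem=4, I/O yield, promote→Q0. Q0=[P2,P1] Q1=[P3,P4] Q2=[]
t=23-26: P2@Q0 runs 3, rem=0, completes. Q0=[P1] Q1=[P3,P4] Q2=[]
t=26-28: P1@Q0 runs 2, rem=2, I/O yield, promote→Q0. Q0=[P1] Q1=[P3,P4] Q2=[]
t=28-30: P1@Q0 runs 2, rem=0, completes. Q0=[] Q1=[P3,P4] Q2=[]
t=30-35: P3@Q1 runs 5, rem=4, quantum used, demote→Q2. Q0=[] Q1=[P4] Q2=[P3]
t=35-40: P4@Q1 runs 5, rem=2, quantum used, demote→Q2. Q0=[] Q1=[] Q2=[P3,P4]
t=40-44: P3@Q2 runs 4, rem=0, completes. Q0=[] Q1=[] Q2=[P4]
t=44-46: P4@Q2 runs 2, rem=0, completes. Q0=[] Q1=[] Q2=[]

Answer: P1(0-2) P2(2-5) P3(5-8) P4(8-11) P1(11-13) P2(13-16) P1(16-18) P2(18-21) P1(21-23) P2(23-26) P1(26-28) P1(28-30) P3(30-35) P4(35-40) P3(40-44) P4(44-46)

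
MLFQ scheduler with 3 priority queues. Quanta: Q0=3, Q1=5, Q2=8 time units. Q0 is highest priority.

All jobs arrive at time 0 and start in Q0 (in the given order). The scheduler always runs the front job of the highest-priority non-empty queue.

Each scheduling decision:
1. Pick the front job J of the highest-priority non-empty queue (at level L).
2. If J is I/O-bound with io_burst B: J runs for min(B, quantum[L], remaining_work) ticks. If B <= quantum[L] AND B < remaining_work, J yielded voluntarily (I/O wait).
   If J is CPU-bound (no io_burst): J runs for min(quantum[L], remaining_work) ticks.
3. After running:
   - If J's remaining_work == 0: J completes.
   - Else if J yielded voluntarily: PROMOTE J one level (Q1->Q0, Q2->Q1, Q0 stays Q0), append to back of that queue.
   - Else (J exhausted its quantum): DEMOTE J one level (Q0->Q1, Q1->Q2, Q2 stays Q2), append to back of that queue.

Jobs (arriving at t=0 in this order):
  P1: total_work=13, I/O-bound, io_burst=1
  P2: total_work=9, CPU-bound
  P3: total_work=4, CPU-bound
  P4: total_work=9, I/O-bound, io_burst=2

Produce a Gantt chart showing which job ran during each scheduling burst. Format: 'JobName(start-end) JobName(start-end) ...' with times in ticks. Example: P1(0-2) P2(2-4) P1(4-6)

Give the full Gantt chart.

t=0-1: P1@Q0 runs 1, rem=12, I/O yield, promote→Q0. Q0=[P2,P3,P4,P1] Q1=[] Q2=[]
t=1-4: P2@Q0 runs 3, rem=6, quantum used, demote→Q1. Q0=[P3,P4,P1] Q1=[P2] Q2=[]
t=4-7: P3@Q0 runs 3, rem=1, quantum used, demote→Q1. Q0=[P4,P1] Q1=[P2,P3] Q2=[]
t=7-9: P4@Q0 runs 2, rem=7, I/O yield, promote→Q0. Q0=[P1,P4] Q1=[P2,P3] Q2=[]
t=9-10: P1@Q0 runs 1, rem=11, I/O yield, promote→Q0. Q0=[P4,P1] Q1=[P2,P3] Q2=[]
t=10-12: P4@Q0 runs 2, rem=5, I/O yield, promote→Q0. Q0=[P1,P4] Q1=[P2,P3] Q2=[]
t=12-13: P1@Q0 runs 1, rem=10, I/O yield, promote→Q0. Q0=[P4,P1] Q1=[P2,P3] Q2=[]
t=13-15: P4@Q0 runs 2, rem=3, I/O yield, promote→Q0. Q0=[P1,P4] Q1=[P2,P3] Q2=[]
t=15-16: P1@Q0 runs 1, rem=9, I/O yield, promote→Q0. Q0=[P4,P1] Q1=[P2,P3] Q2=[]
t=16-18: P4@Q0 runs 2, rem=1, I/O yield, promote→Q0. Q0=[P1,P4] Q1=[P2,P3] Q2=[]
t=18-19: P1@Q0 runs 1, rem=8, I/O yield, promote→Q0. Q0=[P4,P1] Q1=[P2,P3] Q2=[]
t=19-20: P4@Q0 runs 1, rem=0, completes. Q0=[P1] Q1=[P2,P3] Q2=[]
t=20-21: P1@Q0 runs 1, rem=7, I/O yield, promote→Q0. Q0=[P1] Q1=[P2,P3] Q2=[]
t=21-22: P1@Q0 runs 1, rem=6, I/O yield, promote→Q0. Q0=[P1] Q1=[P2,P3] Q2=[]
t=22-23: P1@Q0 runs 1, rem=5, I/O yield, promote→Q0. Q0=[P1] Q1=[P2,P3] Q2=[]
t=23-24: P1@Q0 runs 1, rem=4, I/O yield, promote→Q0. Q0=[P1] Q1=[P2,P3] Q2=[]
t=24-25: P1@Q0 runs 1, rem=3, I/O yield, promote→Q0. Q0=[P1] Q1=[P2,P3] Q2=[]
t=25-26: P1@Q0 runs 1, rem=2, I/O yield, promote→Q0. Q0=[P1] Q1=[P2,P3] Q2=[]
t=26-27: P1@Q0 runs 1, rem=1, I/O yield, promote→Q0. Q0=[P1] Q1=[P2,P3] Q2=[]
t=27-28: P1@Q0 runs 1, rem=0, completes. Q0=[] Q1=[P2,P3] Q2=[]
t=28-33: P2@Q1 runs 5, rem=1, quantum used, demote→Q2. Q0=[] Q1=[P3] Q2=[P2]
t=33-34: P3@Q1 runs 1, rem=0, completes. Q0=[] Q1=[] Q2=[P2]
t=34-35: P2@Q2 runs 1, rem=0, completes. Q0=[] Q1=[] Q2=[]

Answer: P1(0-1) P2(1-4) P3(4-7) P4(7-9) P1(9-10) P4(10-12) P1(12-13) P4(13-15) P1(15-16) P4(16-18) P1(18-19) P4(19-20) P1(20-21) P1(21-22) P1(22-23) P1(23-24) P1(24-25) P1(25-26) P1(26-27) P1(27-28) P2(28-33) P3(33-34) P2(34-35)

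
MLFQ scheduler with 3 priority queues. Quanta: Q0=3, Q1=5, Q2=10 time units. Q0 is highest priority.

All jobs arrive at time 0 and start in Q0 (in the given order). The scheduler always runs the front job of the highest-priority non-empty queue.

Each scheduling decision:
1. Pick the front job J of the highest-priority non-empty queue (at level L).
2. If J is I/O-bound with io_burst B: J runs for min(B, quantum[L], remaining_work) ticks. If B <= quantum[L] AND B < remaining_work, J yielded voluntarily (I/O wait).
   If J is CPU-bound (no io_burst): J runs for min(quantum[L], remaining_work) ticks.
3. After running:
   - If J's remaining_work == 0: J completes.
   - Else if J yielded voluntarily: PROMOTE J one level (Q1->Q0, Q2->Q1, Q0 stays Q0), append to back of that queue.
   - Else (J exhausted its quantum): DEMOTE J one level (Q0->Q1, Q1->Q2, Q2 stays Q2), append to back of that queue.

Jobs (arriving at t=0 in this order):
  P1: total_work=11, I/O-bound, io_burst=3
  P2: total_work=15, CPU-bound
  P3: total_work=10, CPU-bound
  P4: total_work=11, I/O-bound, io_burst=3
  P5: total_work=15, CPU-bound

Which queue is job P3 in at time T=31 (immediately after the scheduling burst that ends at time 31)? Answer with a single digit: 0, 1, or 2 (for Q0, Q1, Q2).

Answer: 1

Derivation:
t=0-3: P1@Q0 runs 3, rem=8, I/O yield, promote→Q0. Q0=[P2,P3,P4,P5,P1] Q1=[] Q2=[]
t=3-6: P2@Q0 runs 3, rem=12, quantum used, demote→Q1. Q0=[P3,P4,P5,P1] Q1=[P2] Q2=[]
t=6-9: P3@Q0 runs 3, rem=7, quantum used, demote→Q1. Q0=[P4,P5,P1] Q1=[P2,P3] Q2=[]
t=9-12: P4@Q0 runs 3, rem=8, I/O yield, promote→Q0. Q0=[P5,P1,P4] Q1=[P2,P3] Q2=[]
t=12-15: P5@Q0 runs 3, rem=12, quantum used, demote→Q1. Q0=[P1,P4] Q1=[P2,P3,P5] Q2=[]
t=15-18: P1@Q0 runs 3, rem=5, I/O yield, promote→Q0. Q0=[P4,P1] Q1=[P2,P3,P5] Q2=[]
t=18-21: P4@Q0 runs 3, rem=5, I/O yield, promote→Q0. Q0=[P1,P4] Q1=[P2,P3,P5] Q2=[]
t=21-24: P1@Q0 runs 3, rem=2, I/O yield, promote→Q0. Q0=[P4,P1] Q1=[P2,P3,P5] Q2=[]
t=24-27: P4@Q0 runs 3, rem=2, I/O yield, promote→Q0. Q0=[P1,P4] Q1=[P2,P3,P5] Q2=[]
t=27-29: P1@Q0 runs 2, rem=0, completes. Q0=[P4] Q1=[P2,P3,P5] Q2=[]
t=29-31: P4@Q0 runs 2, rem=0, completes. Q0=[] Q1=[P2,P3,P5] Q2=[]
t=31-36: P2@Q1 runs 5, rem=7, quantum used, demote→Q2. Q0=[] Q1=[P3,P5] Q2=[P2]
t=36-41: P3@Q1 runs 5, rem=2, quantum used, demote→Q2. Q0=[] Q1=[P5] Q2=[P2,P3]
t=41-46: P5@Q1 runs 5, rem=7, quantum used, demote→Q2. Q0=[] Q1=[] Q2=[P2,P3,P5]
t=46-53: P2@Q2 runs 7, rem=0, completes. Q0=[] Q1=[] Q2=[P3,P5]
t=53-55: P3@Q2 runs 2, rem=0, completes. Q0=[] Q1=[] Q2=[P5]
t=55-62: P5@Q2 runs 7, rem=0, completes. Q0=[] Q1=[] Q2=[]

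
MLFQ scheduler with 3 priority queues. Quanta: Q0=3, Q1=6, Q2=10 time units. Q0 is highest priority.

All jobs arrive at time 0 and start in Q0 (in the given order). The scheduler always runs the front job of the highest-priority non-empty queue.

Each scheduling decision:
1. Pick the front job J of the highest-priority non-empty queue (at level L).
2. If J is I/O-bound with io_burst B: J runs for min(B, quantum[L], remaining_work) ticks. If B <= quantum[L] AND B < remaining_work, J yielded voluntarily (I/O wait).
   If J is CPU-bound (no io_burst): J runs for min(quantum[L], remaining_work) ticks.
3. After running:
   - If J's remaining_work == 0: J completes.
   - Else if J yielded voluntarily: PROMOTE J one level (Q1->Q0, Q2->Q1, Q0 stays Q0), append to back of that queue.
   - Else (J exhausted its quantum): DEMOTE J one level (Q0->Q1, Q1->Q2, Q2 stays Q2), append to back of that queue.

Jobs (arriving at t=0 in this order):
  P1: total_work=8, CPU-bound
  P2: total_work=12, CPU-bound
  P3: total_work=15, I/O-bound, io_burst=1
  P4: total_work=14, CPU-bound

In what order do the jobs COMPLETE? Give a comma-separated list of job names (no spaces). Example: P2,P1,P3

t=0-3: P1@Q0 runs 3, rem=5, quantum used, demote→Q1. Q0=[P2,P3,P4] Q1=[P1] Q2=[]
t=3-6: P2@Q0 runs 3, rem=9, quantum used, demote→Q1. Q0=[P3,P4] Q1=[P1,P2] Q2=[]
t=6-7: P3@Q0 runs 1, rem=14, I/O yield, promote→Q0. Q0=[P4,P3] Q1=[P1,P2] Q2=[]
t=7-10: P4@Q0 runs 3, rem=11, quantum used, demote→Q1. Q0=[P3] Q1=[P1,P2,P4] Q2=[]
t=10-11: P3@Q0 runs 1, rem=13, I/O yield, promote→Q0. Q0=[P3] Q1=[P1,P2,P4] Q2=[]
t=11-12: P3@Q0 runs 1, rem=12, I/O yield, promote→Q0. Q0=[P3] Q1=[P1,P2,P4] Q2=[]
t=12-13: P3@Q0 runs 1, rem=11, I/O yield, promote→Q0. Q0=[P3] Q1=[P1,P2,P4] Q2=[]
t=13-14: P3@Q0 runs 1, rem=10, I/O yield, promote→Q0. Q0=[P3] Q1=[P1,P2,P4] Q2=[]
t=14-15: P3@Q0 runs 1, rem=9, I/O yield, promote→Q0. Q0=[P3] Q1=[P1,P2,P4] Q2=[]
t=15-16: P3@Q0 runs 1, rem=8, I/O yield, promote→Q0. Q0=[P3] Q1=[P1,P2,P4] Q2=[]
t=16-17: P3@Q0 runs 1, rem=7, I/O yield, promote→Q0. Q0=[P3] Q1=[P1,P2,P4] Q2=[]
t=17-18: P3@Q0 runs 1, rem=6, I/O yield, promote→Q0. Q0=[P3] Q1=[P1,P2,P4] Q2=[]
t=18-19: P3@Q0 runs 1, rem=5, I/O yield, promote→Q0. Q0=[P3] Q1=[P1,P2,P4] Q2=[]
t=19-20: P3@Q0 runs 1, rem=4, I/O yield, promote→Q0. Q0=[P3] Q1=[P1,P2,P4] Q2=[]
t=20-21: P3@Q0 runs 1, rem=3, I/O yield, promote→Q0. Q0=[P3] Q1=[P1,P2,P4] Q2=[]
t=21-22: P3@Q0 runs 1, rem=2, I/O yield, promote→Q0. Q0=[P3] Q1=[P1,P2,P4] Q2=[]
t=22-23: P3@Q0 runs 1, rem=1, I/O yield, promote→Q0. Q0=[P3] Q1=[P1,P2,P4] Q2=[]
t=23-24: P3@Q0 runs 1, rem=0, completes. Q0=[] Q1=[P1,P2,P4] Q2=[]
t=24-29: P1@Q1 runs 5, rem=0, completes. Q0=[] Q1=[P2,P4] Q2=[]
t=29-35: P2@Q1 runs 6, rem=3, quantum used, demote→Q2. Q0=[] Q1=[P4] Q2=[P2]
t=35-41: P4@Q1 runs 6, rem=5, quantum used, demote→Q2. Q0=[] Q1=[] Q2=[P2,P4]
t=41-44: P2@Q2 runs 3, rem=0, completes. Q0=[] Q1=[] Q2=[P4]
t=44-49: P4@Q2 runs 5, rem=0, completes. Q0=[] Q1=[] Q2=[]

Answer: P3,P1,P2,P4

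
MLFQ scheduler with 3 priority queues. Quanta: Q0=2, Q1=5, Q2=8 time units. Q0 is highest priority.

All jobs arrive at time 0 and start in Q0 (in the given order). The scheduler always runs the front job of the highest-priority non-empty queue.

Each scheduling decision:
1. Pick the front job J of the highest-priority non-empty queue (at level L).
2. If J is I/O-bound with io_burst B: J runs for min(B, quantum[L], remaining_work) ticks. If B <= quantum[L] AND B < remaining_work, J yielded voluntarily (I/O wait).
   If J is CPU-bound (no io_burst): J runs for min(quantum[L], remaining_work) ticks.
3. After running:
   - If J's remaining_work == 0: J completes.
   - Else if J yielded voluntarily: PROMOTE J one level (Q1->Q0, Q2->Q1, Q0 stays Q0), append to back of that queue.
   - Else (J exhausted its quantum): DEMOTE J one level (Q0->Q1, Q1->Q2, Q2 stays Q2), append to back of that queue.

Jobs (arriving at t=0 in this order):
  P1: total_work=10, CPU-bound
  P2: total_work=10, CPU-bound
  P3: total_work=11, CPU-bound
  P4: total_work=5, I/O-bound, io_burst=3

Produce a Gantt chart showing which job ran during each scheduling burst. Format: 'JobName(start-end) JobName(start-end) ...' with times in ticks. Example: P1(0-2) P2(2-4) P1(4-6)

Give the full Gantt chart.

Answer: P1(0-2) P2(2-4) P3(4-6) P4(6-8) P1(8-13) P2(13-18) P3(18-23) P4(23-26) P1(26-29) P2(29-32) P3(32-36)

Derivation:
t=0-2: P1@Q0 runs 2, rem=8, quantum used, demote→Q1. Q0=[P2,P3,P4] Q1=[P1] Q2=[]
t=2-4: P2@Q0 runs 2, rem=8, quantum used, demote→Q1. Q0=[P3,P4] Q1=[P1,P2] Q2=[]
t=4-6: P3@Q0 runs 2, rem=9, quantum used, demote→Q1. Q0=[P4] Q1=[P1,P2,P3] Q2=[]
t=6-8: P4@Q0 runs 2, rem=3, quantum used, demote→Q1. Q0=[] Q1=[P1,P2,P3,P4] Q2=[]
t=8-13: P1@Q1 runs 5, rem=3, quantum used, demote→Q2. Q0=[] Q1=[P2,P3,P4] Q2=[P1]
t=13-18: P2@Q1 runs 5, rem=3, quantum used, demote→Q2. Q0=[] Q1=[P3,P4] Q2=[P1,P2]
t=18-23: P3@Q1 runs 5, rem=4, quantum used, demote→Q2. Q0=[] Q1=[P4] Q2=[P1,P2,P3]
t=23-26: P4@Q1 runs 3, rem=0, completes. Q0=[] Q1=[] Q2=[P1,P2,P3]
t=26-29: P1@Q2 runs 3, rem=0, completes. Q0=[] Q1=[] Q2=[P2,P3]
t=29-32: P2@Q2 runs 3, rem=0, completes. Q0=[] Q1=[] Q2=[P3]
t=32-36: P3@Q2 runs 4, rem=0, completes. Q0=[] Q1=[] Q2=[]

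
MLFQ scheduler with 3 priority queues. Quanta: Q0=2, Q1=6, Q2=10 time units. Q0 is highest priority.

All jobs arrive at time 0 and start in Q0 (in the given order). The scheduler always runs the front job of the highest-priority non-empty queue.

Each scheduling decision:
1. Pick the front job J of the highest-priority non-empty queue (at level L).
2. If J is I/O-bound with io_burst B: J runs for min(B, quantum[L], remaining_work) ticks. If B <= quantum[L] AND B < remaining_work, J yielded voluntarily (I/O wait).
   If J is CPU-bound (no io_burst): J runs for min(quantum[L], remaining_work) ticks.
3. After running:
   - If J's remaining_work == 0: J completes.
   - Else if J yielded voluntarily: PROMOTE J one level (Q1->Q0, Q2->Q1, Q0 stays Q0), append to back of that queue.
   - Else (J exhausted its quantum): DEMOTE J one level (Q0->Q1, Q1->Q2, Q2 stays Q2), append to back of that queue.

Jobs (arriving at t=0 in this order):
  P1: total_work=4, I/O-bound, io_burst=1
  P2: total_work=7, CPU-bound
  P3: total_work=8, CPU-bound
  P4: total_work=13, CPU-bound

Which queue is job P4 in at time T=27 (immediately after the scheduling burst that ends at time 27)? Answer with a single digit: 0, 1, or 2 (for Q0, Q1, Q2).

t=0-1: P1@Q0 runs 1, rem=3, I/O yield, promote→Q0. Q0=[P2,P3,P4,P1] Q1=[] Q2=[]
t=1-3: P2@Q0 runs 2, rem=5, quantum used, demote→Q1. Q0=[P3,P4,P1] Q1=[P2] Q2=[]
t=3-5: P3@Q0 runs 2, rem=6, quantum used, demote→Q1. Q0=[P4,P1] Q1=[P2,P3] Q2=[]
t=5-7: P4@Q0 runs 2, rem=11, quantum used, demote→Q1. Q0=[P1] Q1=[P2,P3,P4] Q2=[]
t=7-8: P1@Q0 runs 1, rem=2, I/O yield, promote→Q0. Q0=[P1] Q1=[P2,P3,P4] Q2=[]
t=8-9: P1@Q0 runs 1, rem=1, I/O yield, promote→Q0. Q0=[P1] Q1=[P2,P3,P4] Q2=[]
t=9-10: P1@Q0 runs 1, rem=0, completes. Q0=[] Q1=[P2,P3,P4] Q2=[]
t=10-15: P2@Q1 runs 5, rem=0, completes. Q0=[] Q1=[P3,P4] Q2=[]
t=15-21: P3@Q1 runs 6, rem=0, completes. Q0=[] Q1=[P4] Q2=[]
t=21-27: P4@Q1 runs 6, rem=5, quantum used, demote→Q2. Q0=[] Q1=[] Q2=[P4]
t=27-32: P4@Q2 runs 5, rem=0, completes. Q0=[] Q1=[] Q2=[]

Answer: 2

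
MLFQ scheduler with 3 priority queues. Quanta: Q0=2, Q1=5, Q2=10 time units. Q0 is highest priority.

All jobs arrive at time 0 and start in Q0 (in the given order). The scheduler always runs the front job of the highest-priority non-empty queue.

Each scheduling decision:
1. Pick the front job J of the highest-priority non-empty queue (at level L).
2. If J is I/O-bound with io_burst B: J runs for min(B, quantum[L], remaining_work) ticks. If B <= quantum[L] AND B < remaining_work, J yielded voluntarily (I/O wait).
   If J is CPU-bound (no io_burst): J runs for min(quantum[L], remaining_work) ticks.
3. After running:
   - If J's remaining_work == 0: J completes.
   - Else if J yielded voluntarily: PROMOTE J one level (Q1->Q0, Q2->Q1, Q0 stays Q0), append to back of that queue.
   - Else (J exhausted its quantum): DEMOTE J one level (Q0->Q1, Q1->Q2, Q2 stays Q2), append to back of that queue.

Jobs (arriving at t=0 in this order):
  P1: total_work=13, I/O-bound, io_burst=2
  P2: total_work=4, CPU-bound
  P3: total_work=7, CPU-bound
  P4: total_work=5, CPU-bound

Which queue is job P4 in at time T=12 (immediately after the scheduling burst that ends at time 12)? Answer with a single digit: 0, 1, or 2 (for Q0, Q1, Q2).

t=0-2: P1@Q0 runs 2, rem=11, I/O yield, promote→Q0. Q0=[P2,P3,P4,P1] Q1=[] Q2=[]
t=2-4: P2@Q0 runs 2, rem=2, quantum used, demote→Q1. Q0=[P3,P4,P1] Q1=[P2] Q2=[]
t=4-6: P3@Q0 runs 2, rem=5, quantum used, demote→Q1. Q0=[P4,P1] Q1=[P2,P3] Q2=[]
t=6-8: P4@Q0 runs 2, rem=3, quantum used, demote→Q1. Q0=[P1] Q1=[P2,P3,P4] Q2=[]
t=8-10: P1@Q0 runs 2, rem=9, I/O yield, promote→Q0. Q0=[P1] Q1=[P2,P3,P4] Q2=[]
t=10-12: P1@Q0 runs 2, rem=7, I/O yield, promote→Q0. Q0=[P1] Q1=[P2,P3,P4] Q2=[]
t=12-14: P1@Q0 runs 2, rem=5, I/O yield, promote→Q0. Q0=[P1] Q1=[P2,P3,P4] Q2=[]
t=14-16: P1@Q0 runs 2, rem=3, I/O yield, promote→Q0. Q0=[P1] Q1=[P2,P3,P4] Q2=[]
t=16-18: P1@Q0 runs 2, rem=1, I/O yield, promote→Q0. Q0=[P1] Q1=[P2,P3,P4] Q2=[]
t=18-19: P1@Q0 runs 1, rem=0, completes. Q0=[] Q1=[P2,P3,P4] Q2=[]
t=19-21: P2@Q1 runs 2, rem=0, completes. Q0=[] Q1=[P3,P4] Q2=[]
t=21-26: P3@Q1 runs 5, rem=0, completes. Q0=[] Q1=[P4] Q2=[]
t=26-29: P4@Q1 runs 3, rem=0, completes. Q0=[] Q1=[] Q2=[]

Answer: 1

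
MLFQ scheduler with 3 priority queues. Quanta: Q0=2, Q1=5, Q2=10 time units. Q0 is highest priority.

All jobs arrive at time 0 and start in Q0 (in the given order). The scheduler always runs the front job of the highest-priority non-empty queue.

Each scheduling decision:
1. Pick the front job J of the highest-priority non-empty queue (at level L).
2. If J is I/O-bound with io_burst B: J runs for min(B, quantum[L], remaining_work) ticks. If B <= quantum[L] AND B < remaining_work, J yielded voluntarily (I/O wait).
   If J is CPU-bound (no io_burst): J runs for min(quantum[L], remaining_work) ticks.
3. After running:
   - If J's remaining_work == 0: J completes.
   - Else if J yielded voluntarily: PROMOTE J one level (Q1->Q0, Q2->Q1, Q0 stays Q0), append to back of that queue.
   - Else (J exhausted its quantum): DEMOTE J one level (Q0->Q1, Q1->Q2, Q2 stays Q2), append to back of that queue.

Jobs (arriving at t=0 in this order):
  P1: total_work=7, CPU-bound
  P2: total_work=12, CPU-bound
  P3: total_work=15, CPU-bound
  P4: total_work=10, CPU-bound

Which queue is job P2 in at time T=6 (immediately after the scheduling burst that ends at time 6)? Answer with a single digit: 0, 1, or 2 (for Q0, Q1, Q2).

t=0-2: P1@Q0 runs 2, rem=5, quantum used, demote→Q1. Q0=[P2,P3,P4] Q1=[P1] Q2=[]
t=2-4: P2@Q0 runs 2, rem=10, quantum used, demote→Q1. Q0=[P3,P4] Q1=[P1,P2] Q2=[]
t=4-6: P3@Q0 runs 2, rem=13, quantum used, demote→Q1. Q0=[P4] Q1=[P1,P2,P3] Q2=[]
t=6-8: P4@Q0 runs 2, rem=8, quantum used, demote→Q1. Q0=[] Q1=[P1,P2,P3,P4] Q2=[]
t=8-13: P1@Q1 runs 5, rem=0, completes. Q0=[] Q1=[P2,P3,P4] Q2=[]
t=13-18: P2@Q1 runs 5, rem=5, quantum used, demote→Q2. Q0=[] Q1=[P3,P4] Q2=[P2]
t=18-23: P3@Q1 runs 5, rem=8, quantum used, demote→Q2. Q0=[] Q1=[P4] Q2=[P2,P3]
t=23-28: P4@Q1 runs 5, rem=3, quantum used, demote→Q2. Q0=[] Q1=[] Q2=[P2,P3,P4]
t=28-33: P2@Q2 runs 5, rem=0, completes. Q0=[] Q1=[] Q2=[P3,P4]
t=33-41: P3@Q2 runs 8, rem=0, completes. Q0=[] Q1=[] Q2=[P4]
t=41-44: P4@Q2 runs 3, rem=0, completes. Q0=[] Q1=[] Q2=[]

Answer: 1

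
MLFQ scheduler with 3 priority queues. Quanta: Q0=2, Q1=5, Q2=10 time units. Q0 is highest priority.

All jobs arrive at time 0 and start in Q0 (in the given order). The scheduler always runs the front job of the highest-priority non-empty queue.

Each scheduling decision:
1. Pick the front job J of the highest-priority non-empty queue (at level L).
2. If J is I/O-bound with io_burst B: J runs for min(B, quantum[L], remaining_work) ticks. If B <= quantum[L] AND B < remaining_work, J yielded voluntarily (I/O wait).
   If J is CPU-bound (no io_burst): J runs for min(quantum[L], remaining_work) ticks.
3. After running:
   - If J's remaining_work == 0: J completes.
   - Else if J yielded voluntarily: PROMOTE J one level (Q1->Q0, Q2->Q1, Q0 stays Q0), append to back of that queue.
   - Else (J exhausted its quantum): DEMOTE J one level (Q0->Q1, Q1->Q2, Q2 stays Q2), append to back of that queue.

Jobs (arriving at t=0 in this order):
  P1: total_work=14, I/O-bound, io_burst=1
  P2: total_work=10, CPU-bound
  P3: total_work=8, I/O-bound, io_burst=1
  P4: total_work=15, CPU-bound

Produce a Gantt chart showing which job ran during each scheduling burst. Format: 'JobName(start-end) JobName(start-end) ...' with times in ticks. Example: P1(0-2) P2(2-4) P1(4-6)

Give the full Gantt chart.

t=0-1: P1@Q0 runs 1, rem=13, I/O yield, promote→Q0. Q0=[P2,P3,P4,P1] Q1=[] Q2=[]
t=1-3: P2@Q0 runs 2, rem=8, quantum used, demote→Q1. Q0=[P3,P4,P1] Q1=[P2] Q2=[]
t=3-4: P3@Q0 runs 1, rem=7, I/O yield, promote→Q0. Q0=[P4,P1,P3] Q1=[P2] Q2=[]
t=4-6: P4@Q0 runs 2, rem=13, quantum used, demote→Q1. Q0=[P1,P3] Q1=[P2,P4] Q2=[]
t=6-7: P1@Q0 runs 1, rem=12, I/O yield, promote→Q0. Q0=[P3,P1] Q1=[P2,P4] Q2=[]
t=7-8: P3@Q0 runs 1, rem=6, I/O yield, promote→Q0. Q0=[P1,P3] Q1=[P2,P4] Q2=[]
t=8-9: P1@Q0 runs 1, rem=11, I/O yield, promote→Q0. Q0=[P3,P1] Q1=[P2,P4] Q2=[]
t=9-10: P3@Q0 runs 1, rem=5, I/O yield, promote→Q0. Q0=[P1,P3] Q1=[P2,P4] Q2=[]
t=10-11: P1@Q0 runs 1, rem=10, I/O yield, promote→Q0. Q0=[P3,P1] Q1=[P2,P4] Q2=[]
t=11-12: P3@Q0 runs 1, rem=4, I/O yield, promote→Q0. Q0=[P1,P3] Q1=[P2,P4] Q2=[]
t=12-13: P1@Q0 runs 1, rem=9, I/O yield, promote→Q0. Q0=[P3,P1] Q1=[P2,P4] Q2=[]
t=13-14: P3@Q0 runs 1, rem=3, I/O yield, promote→Q0. Q0=[P1,P3] Q1=[P2,P4] Q2=[]
t=14-15: P1@Q0 runs 1, rem=8, I/O yield, promote→Q0. Q0=[P3,P1] Q1=[P2,P4] Q2=[]
t=15-16: P3@Q0 runs 1, rem=2, I/O yield, promote→Q0. Q0=[P1,P3] Q1=[P2,P4] Q2=[]
t=16-17: P1@Q0 runs 1, rem=7, I/O yield, promote→Q0. Q0=[P3,P1] Q1=[P2,P4] Q2=[]
t=17-18: P3@Q0 runs 1, rem=1, I/O yield, promote→Q0. Q0=[P1,P3] Q1=[P2,P4] Q2=[]
t=18-19: P1@Q0 runs 1, rem=6, I/O yield, promote→Q0. Q0=[P3,P1] Q1=[P2,P4] Q2=[]
t=19-20: P3@Q0 runs 1, rem=0, completes. Q0=[P1] Q1=[P2,P4] Q2=[]
t=20-21: P1@Q0 runs 1, rem=5, I/O yield, promote→Q0. Q0=[P1] Q1=[P2,P4] Q2=[]
t=21-22: P1@Q0 runs 1, rem=4, I/O yield, promote→Q0. Q0=[P1] Q1=[P2,P4] Q2=[]
t=22-23: P1@Q0 runs 1, rem=3, I/O yield, promote→Q0. Q0=[P1] Q1=[P2,P4] Q2=[]
t=23-24: P1@Q0 runs 1, rem=2, I/O yield, promote→Q0. Q0=[P1] Q1=[P2,P4] Q2=[]
t=24-25: P1@Q0 runs 1, rem=1, I/O yield, promote→Q0. Q0=[P1] Q1=[P2,P4] Q2=[]
t=25-26: P1@Q0 runs 1, rem=0, completes. Q0=[] Q1=[P2,P4] Q2=[]
t=26-31: P2@Q1 runs 5, rem=3, quantum used, demote→Q2. Q0=[] Q1=[P4] Q2=[P2]
t=31-36: P4@Q1 runs 5, rem=8, quantum used, demote→Q2. Q0=[] Q1=[] Q2=[P2,P4]
t=36-39: P2@Q2 runs 3, rem=0, completes. Q0=[] Q1=[] Q2=[P4]
t=39-47: P4@Q2 runs 8, rem=0, completes. Q0=[] Q1=[] Q2=[]

Answer: P1(0-1) P2(1-3) P3(3-4) P4(4-6) P1(6-7) P3(7-8) P1(8-9) P3(9-10) P1(10-11) P3(11-12) P1(12-13) P3(13-14) P1(14-15) P3(15-16) P1(16-17) P3(17-18) P1(18-19) P3(19-20) P1(20-21) P1(21-22) P1(22-23) P1(23-24) P1(24-25) P1(25-26) P2(26-31) P4(31-36) P2(36-39) P4(39-47)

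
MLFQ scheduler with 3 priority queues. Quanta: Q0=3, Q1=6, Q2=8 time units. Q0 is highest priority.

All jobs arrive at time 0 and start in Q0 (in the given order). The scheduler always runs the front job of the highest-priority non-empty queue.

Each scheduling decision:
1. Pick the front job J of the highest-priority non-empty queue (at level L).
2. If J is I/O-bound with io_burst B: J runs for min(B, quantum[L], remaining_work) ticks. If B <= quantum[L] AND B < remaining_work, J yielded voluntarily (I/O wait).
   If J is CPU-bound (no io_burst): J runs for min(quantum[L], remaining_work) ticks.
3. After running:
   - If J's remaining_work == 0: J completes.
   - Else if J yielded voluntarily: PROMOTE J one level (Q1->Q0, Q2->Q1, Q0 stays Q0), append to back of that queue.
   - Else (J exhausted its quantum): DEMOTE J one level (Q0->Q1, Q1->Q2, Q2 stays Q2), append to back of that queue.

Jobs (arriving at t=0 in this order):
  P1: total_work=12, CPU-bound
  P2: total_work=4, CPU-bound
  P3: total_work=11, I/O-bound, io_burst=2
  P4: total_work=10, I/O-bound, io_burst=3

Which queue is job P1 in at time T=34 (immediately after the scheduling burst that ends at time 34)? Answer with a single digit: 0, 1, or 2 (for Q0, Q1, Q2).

t=0-3: P1@Q0 runs 3, rem=9, quantum used, demote→Q1. Q0=[P2,P3,P4] Q1=[P1] Q2=[]
t=3-6: P2@Q0 runs 3, rem=1, quantum used, demote→Q1. Q0=[P3,P4] Q1=[P1,P2] Q2=[]
t=6-8: P3@Q0 runs 2, rem=9, I/O yield, promote→Q0. Q0=[P4,P3] Q1=[P1,P2] Q2=[]
t=8-11: P4@Q0 runs 3, rem=7, I/O yield, promote→Q0. Q0=[P3,P4] Q1=[P1,P2] Q2=[]
t=11-13: P3@Q0 runs 2, rem=7, I/O yield, promote→Q0. Q0=[P4,P3] Q1=[P1,P2] Q2=[]
t=13-16: P4@Q0 runs 3, rem=4, I/O yield, promote→Q0. Q0=[P3,P4] Q1=[P1,P2] Q2=[]
t=16-18: P3@Q0 runs 2, rem=5, I/O yield, promote→Q0. Q0=[P4,P3] Q1=[P1,P2] Q2=[]
t=18-21: P4@Q0 runs 3, rem=1, I/O yield, promote→Q0. Q0=[P3,P4] Q1=[P1,P2] Q2=[]
t=21-23: P3@Q0 runs 2, rem=3, I/O yield, promote→Q0. Q0=[P4,P3] Q1=[P1,P2] Q2=[]
t=23-24: P4@Q0 runs 1, rem=0, completes. Q0=[P3] Q1=[P1,P2] Q2=[]
t=24-26: P3@Q0 runs 2, rem=1, I/O yield, promote→Q0. Q0=[P3] Q1=[P1,P2] Q2=[]
t=26-27: P3@Q0 runs 1, rem=0, completes. Q0=[] Q1=[P1,P2] Q2=[]
t=27-33: P1@Q1 runs 6, rem=3, quantum used, demote→Q2. Q0=[] Q1=[P2] Q2=[P1]
t=33-34: P2@Q1 runs 1, rem=0, completes. Q0=[] Q1=[] Q2=[P1]
t=34-37: P1@Q2 runs 3, rem=0, completes. Q0=[] Q1=[] Q2=[]

Answer: 2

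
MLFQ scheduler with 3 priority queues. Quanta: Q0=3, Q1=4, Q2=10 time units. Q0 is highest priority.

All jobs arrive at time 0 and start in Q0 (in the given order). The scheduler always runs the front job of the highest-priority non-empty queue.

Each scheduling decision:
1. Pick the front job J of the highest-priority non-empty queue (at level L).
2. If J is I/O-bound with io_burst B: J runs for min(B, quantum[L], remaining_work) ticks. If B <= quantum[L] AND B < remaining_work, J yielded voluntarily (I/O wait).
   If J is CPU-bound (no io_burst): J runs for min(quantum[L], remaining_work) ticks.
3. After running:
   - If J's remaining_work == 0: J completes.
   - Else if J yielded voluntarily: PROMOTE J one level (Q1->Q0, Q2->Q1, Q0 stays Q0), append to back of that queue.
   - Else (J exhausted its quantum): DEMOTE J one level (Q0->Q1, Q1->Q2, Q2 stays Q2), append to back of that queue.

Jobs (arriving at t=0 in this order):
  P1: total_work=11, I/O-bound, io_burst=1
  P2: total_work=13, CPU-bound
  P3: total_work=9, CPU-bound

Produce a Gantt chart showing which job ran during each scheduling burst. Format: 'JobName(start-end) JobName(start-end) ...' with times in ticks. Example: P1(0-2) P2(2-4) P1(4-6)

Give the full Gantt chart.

Answer: P1(0-1) P2(1-4) P3(4-7) P1(7-8) P1(8-9) P1(9-10) P1(10-11) P1(11-12) P1(12-13) P1(13-14) P1(14-15) P1(15-16) P1(16-17) P2(17-21) P3(21-25) P2(25-31) P3(31-33)

Derivation:
t=0-1: P1@Q0 runs 1, rem=10, I/O yield, promote→Q0. Q0=[P2,P3,P1] Q1=[] Q2=[]
t=1-4: P2@Q0 runs 3, rem=10, quantum used, demote→Q1. Q0=[P3,P1] Q1=[P2] Q2=[]
t=4-7: P3@Q0 runs 3, rem=6, quantum used, demote→Q1. Q0=[P1] Q1=[P2,P3] Q2=[]
t=7-8: P1@Q0 runs 1, rem=9, I/O yield, promote→Q0. Q0=[P1] Q1=[P2,P3] Q2=[]
t=8-9: P1@Q0 runs 1, rem=8, I/O yield, promote→Q0. Q0=[P1] Q1=[P2,P3] Q2=[]
t=9-10: P1@Q0 runs 1, rem=7, I/O yield, promote→Q0. Q0=[P1] Q1=[P2,P3] Q2=[]
t=10-11: P1@Q0 runs 1, rem=6, I/O yield, promote→Q0. Q0=[P1] Q1=[P2,P3] Q2=[]
t=11-12: P1@Q0 runs 1, rem=5, I/O yield, promote→Q0. Q0=[P1] Q1=[P2,P3] Q2=[]
t=12-13: P1@Q0 runs 1, rem=4, I/O yield, promote→Q0. Q0=[P1] Q1=[P2,P3] Q2=[]
t=13-14: P1@Q0 runs 1, rem=3, I/O yield, promote→Q0. Q0=[P1] Q1=[P2,P3] Q2=[]
t=14-15: P1@Q0 runs 1, rem=2, I/O yield, promote→Q0. Q0=[P1] Q1=[P2,P3] Q2=[]
t=15-16: P1@Q0 runs 1, rem=1, I/O yield, promote→Q0. Q0=[P1] Q1=[P2,P3] Q2=[]
t=16-17: P1@Q0 runs 1, rem=0, completes. Q0=[] Q1=[P2,P3] Q2=[]
t=17-21: P2@Q1 runs 4, rem=6, quantum used, demote→Q2. Q0=[] Q1=[P3] Q2=[P2]
t=21-25: P3@Q1 runs 4, rem=2, quantum used, demote→Q2. Q0=[] Q1=[] Q2=[P2,P3]
t=25-31: P2@Q2 runs 6, rem=0, completes. Q0=[] Q1=[] Q2=[P3]
t=31-33: P3@Q2 runs 2, rem=0, completes. Q0=[] Q1=[] Q2=[]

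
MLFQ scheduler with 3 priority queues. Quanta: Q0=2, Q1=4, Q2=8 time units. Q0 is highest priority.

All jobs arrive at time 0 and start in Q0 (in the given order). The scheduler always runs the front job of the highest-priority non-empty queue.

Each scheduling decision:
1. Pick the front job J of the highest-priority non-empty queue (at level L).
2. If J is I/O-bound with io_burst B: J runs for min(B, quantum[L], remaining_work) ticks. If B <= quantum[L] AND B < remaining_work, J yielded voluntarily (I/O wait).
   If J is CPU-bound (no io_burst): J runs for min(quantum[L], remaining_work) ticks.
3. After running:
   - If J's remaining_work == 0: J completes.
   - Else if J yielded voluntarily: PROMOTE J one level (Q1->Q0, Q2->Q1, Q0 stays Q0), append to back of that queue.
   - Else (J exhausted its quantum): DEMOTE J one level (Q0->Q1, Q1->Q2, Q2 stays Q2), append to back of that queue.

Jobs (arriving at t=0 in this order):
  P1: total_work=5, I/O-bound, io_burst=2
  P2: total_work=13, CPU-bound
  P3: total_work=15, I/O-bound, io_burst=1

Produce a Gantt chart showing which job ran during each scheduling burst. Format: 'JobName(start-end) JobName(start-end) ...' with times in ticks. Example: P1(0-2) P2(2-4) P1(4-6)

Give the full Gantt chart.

t=0-2: P1@Q0 runs 2, rem=3, I/O yield, promote→Q0. Q0=[P2,P3,P1] Q1=[] Q2=[]
t=2-4: P2@Q0 runs 2, rem=11, quantum used, demote→Q1. Q0=[P3,P1] Q1=[P2] Q2=[]
t=4-5: P3@Q0 runs 1, rem=14, I/O yield, promote→Q0. Q0=[P1,P3] Q1=[P2] Q2=[]
t=5-7: P1@Q0 runs 2, rem=1, I/O yield, promote→Q0. Q0=[P3,P1] Q1=[P2] Q2=[]
t=7-8: P3@Q0 runs 1, rem=13, I/O yield, promote→Q0. Q0=[P1,P3] Q1=[P2] Q2=[]
t=8-9: P1@Q0 runs 1, rem=0, completes. Q0=[P3] Q1=[P2] Q2=[]
t=9-10: P3@Q0 runs 1, rem=12, I/O yield, promote→Q0. Q0=[P3] Q1=[P2] Q2=[]
t=10-11: P3@Q0 runs 1, rem=11, I/O yield, promote→Q0. Q0=[P3] Q1=[P2] Q2=[]
t=11-12: P3@Q0 runs 1, rem=10, I/O yield, promote→Q0. Q0=[P3] Q1=[P2] Q2=[]
t=12-13: P3@Q0 runs 1, rem=9, I/O yield, promote→Q0. Q0=[P3] Q1=[P2] Q2=[]
t=13-14: P3@Q0 runs 1, rem=8, I/O yield, promote→Q0. Q0=[P3] Q1=[P2] Q2=[]
t=14-15: P3@Q0 runs 1, rem=7, I/O yield, promote→Q0. Q0=[P3] Q1=[P2] Q2=[]
t=15-16: P3@Q0 runs 1, rem=6, I/O yield, promote→Q0. Q0=[P3] Q1=[P2] Q2=[]
t=16-17: P3@Q0 runs 1, rem=5, I/O yield, promote→Q0. Q0=[P3] Q1=[P2] Q2=[]
t=17-18: P3@Q0 runs 1, rem=4, I/O yield, promote→Q0. Q0=[P3] Q1=[P2] Q2=[]
t=18-19: P3@Q0 runs 1, rem=3, I/O yield, promote→Q0. Q0=[P3] Q1=[P2] Q2=[]
t=19-20: P3@Q0 runs 1, rem=2, I/O yield, promote→Q0. Q0=[P3] Q1=[P2] Q2=[]
t=20-21: P3@Q0 runs 1, rem=1, I/O yield, promote→Q0. Q0=[P3] Q1=[P2] Q2=[]
t=21-22: P3@Q0 runs 1, rem=0, completes. Q0=[] Q1=[P2] Q2=[]
t=22-26: P2@Q1 runs 4, rem=7, quantum used, demote→Q2. Q0=[] Q1=[] Q2=[P2]
t=26-33: P2@Q2 runs 7, rem=0, completes. Q0=[] Q1=[] Q2=[]

Answer: P1(0-2) P2(2-4) P3(4-5) P1(5-7) P3(7-8) P1(8-9) P3(9-10) P3(10-11) P3(11-12) P3(12-13) P3(13-14) P3(14-15) P3(15-16) P3(16-17) P3(17-18) P3(18-19) P3(19-20) P3(20-21) P3(21-22) P2(22-26) P2(26-33)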